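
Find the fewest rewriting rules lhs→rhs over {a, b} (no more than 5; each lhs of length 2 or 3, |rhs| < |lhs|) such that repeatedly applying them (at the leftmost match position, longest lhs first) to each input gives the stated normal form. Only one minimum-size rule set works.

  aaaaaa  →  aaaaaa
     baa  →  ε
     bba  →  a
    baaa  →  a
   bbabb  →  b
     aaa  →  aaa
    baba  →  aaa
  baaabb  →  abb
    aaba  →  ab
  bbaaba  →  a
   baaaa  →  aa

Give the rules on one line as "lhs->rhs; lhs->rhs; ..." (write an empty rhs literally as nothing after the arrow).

aba->b; ba->a; baa->; bab->aa

  | aaaaaa
  | baa => ε
  | bba => ba => a
  | baaa => a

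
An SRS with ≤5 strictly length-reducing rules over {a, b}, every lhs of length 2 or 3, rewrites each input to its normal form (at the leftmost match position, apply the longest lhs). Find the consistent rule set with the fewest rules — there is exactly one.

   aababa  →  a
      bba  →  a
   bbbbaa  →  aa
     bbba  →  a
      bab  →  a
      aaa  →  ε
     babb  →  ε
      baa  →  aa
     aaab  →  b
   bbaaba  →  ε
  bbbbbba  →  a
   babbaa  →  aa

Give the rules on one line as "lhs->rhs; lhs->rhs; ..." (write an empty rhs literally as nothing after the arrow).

aaa->; ab->a; abb->; ba->a

  | aababa => aaaba => ba => a
  | bba => ba => a
  | bbbbaa => bbbaa => bbaa => baa => aa
  | bbba => bba => ba => a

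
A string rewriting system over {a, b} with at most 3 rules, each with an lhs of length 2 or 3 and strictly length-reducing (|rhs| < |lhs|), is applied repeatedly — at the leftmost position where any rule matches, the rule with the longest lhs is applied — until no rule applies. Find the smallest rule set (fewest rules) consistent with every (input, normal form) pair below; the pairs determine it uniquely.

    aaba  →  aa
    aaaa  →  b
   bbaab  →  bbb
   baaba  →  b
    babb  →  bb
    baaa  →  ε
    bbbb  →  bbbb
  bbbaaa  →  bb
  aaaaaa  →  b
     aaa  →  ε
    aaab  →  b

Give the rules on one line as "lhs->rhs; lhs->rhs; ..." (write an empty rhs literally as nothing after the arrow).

  | aaba => aa
  | aaaa => baa => b
  | bbaab => bbb
  | baaba => bba => b

aaa->ba; ba->; baa->b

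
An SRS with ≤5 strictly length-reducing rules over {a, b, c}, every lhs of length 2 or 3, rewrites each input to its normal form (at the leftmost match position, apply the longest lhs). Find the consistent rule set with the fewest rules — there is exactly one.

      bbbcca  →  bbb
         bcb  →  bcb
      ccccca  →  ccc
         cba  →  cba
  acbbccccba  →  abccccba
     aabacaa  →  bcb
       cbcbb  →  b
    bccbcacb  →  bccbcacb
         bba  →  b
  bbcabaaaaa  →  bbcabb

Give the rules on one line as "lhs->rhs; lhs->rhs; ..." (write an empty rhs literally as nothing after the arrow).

aa->b; bba->b; cbb->b; cca->

  | bbbcca => bbb
  | bcb
  | ccccca => ccc
  | cba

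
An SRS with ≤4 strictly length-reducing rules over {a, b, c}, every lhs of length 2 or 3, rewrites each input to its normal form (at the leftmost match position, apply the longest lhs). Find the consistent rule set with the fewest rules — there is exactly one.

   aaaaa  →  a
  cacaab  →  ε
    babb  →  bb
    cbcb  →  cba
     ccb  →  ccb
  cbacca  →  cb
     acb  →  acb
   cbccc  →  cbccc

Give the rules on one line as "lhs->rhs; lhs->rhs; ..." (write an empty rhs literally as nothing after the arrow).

  | aaaaa => aaa => a
  | cacaab => acaab => aaab => ab => ε
  | babb => bb
  | cbcb => cba

aa->; ab->; bcb->ba; ca->a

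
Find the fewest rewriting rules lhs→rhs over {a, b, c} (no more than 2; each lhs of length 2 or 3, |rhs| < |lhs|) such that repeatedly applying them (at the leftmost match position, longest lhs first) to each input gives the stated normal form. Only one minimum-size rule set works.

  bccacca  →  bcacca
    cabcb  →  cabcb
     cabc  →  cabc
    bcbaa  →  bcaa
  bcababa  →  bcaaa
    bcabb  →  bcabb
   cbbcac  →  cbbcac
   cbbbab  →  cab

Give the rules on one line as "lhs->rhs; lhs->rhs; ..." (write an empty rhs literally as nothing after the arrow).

ba->a; bcc->bc

  | bccacca => bcacca
  | cabcb
  | cabc
  | bcbaa => bcaa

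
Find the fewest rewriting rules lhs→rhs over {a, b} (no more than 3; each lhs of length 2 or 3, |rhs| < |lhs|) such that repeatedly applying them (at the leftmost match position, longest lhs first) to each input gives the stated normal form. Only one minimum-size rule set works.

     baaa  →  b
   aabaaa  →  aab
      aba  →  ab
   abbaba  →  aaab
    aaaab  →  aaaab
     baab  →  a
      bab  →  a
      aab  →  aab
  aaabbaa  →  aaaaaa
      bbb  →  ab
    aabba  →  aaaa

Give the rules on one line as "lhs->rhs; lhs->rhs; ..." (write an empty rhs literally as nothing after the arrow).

  | baaa => baa => ba => b
  | aabaaa => aabaa => aaba => aab
  | aba => ab
  | abbaba => aaaba => aaab

ba->b; bb->a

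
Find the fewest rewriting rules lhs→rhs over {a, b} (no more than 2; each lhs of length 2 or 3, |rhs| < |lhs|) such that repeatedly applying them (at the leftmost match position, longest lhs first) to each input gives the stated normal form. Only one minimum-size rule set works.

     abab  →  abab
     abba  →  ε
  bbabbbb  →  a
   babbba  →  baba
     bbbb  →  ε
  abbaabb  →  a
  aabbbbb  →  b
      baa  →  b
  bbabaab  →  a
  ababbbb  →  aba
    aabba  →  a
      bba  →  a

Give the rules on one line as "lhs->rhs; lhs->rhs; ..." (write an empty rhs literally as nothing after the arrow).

  | abab
  | abba => aa => ε
  | bbabbbb => abbbb => abb => a
  | babbba => baba

aa->; bb->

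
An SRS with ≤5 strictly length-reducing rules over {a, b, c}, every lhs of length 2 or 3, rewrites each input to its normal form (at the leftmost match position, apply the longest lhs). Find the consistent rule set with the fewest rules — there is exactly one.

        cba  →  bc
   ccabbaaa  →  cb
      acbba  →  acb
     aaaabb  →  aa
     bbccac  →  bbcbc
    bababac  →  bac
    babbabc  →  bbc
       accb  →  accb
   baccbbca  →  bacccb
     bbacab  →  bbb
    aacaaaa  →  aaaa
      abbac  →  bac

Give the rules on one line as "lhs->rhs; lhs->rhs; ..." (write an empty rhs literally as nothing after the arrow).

ab->; ca->b; cba->bc; cbb->cc

  | cba => bc
  | ccabbaaa => cbbbaaa => ccbaaa => cbcaa => cbba => cca => cb
  | acbba => acca => acb
  | aaaabb => aaab => aa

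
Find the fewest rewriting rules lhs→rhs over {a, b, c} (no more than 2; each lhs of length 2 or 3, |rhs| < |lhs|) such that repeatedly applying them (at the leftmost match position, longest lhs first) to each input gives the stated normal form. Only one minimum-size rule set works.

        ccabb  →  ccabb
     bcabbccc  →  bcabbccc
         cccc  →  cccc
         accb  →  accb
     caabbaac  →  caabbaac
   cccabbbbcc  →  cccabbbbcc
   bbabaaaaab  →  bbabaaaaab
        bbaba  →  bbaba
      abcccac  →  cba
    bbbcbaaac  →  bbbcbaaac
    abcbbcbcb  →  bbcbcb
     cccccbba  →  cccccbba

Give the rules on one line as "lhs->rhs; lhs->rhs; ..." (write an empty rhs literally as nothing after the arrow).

  | ccabb
  | bcabbccc
  | cccc
  | accb

abc->; cac->ba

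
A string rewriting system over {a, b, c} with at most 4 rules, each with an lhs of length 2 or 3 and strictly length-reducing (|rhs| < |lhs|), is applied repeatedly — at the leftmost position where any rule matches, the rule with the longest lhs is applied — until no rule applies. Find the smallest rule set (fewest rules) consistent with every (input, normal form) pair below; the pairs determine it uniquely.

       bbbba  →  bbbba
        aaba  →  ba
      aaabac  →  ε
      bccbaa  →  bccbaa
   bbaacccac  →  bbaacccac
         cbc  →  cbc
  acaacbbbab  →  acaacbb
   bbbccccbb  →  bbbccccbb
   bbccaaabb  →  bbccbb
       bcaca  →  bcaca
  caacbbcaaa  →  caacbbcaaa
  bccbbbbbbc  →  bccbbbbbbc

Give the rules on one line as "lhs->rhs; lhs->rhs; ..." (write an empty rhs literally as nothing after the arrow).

ab->b; bab->; bac->

  | bbbba
  | aaba => aba => ba
  | aaabac => aabac => abac => bac => ε
  | bccbaa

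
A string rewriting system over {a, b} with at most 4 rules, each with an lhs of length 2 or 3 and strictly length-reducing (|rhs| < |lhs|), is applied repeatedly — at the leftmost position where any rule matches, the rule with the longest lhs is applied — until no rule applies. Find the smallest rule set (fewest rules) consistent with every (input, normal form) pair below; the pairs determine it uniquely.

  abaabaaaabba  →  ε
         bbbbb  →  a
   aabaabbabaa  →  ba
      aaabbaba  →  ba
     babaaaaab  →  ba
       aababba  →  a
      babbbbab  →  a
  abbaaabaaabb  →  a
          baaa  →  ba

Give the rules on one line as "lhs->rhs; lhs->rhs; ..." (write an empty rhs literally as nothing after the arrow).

  | abaabaaaabba => abaaaabba => aaabba => aabba => abba => aba => ε
  | bbbbb => abbb => abb => ab => a
  | aabaabbabaa => abaabbabaa => abbabaa => ababaa => baa => ba
  | aaabbaba => aabbaba => abbaba => ababa => ba

aa->a; ab->a; aba->; bb->a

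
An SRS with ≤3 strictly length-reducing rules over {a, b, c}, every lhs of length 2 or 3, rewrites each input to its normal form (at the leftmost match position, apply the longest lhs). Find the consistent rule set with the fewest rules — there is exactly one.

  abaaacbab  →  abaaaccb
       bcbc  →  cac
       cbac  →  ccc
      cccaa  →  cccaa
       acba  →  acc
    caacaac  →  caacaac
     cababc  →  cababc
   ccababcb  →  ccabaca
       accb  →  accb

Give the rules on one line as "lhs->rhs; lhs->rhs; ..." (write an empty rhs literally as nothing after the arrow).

  | abaaacbab => abaaaccb
  | bcbc => cac
  | cbac => ccc
  | cccaa

bcb->ca; cba->cc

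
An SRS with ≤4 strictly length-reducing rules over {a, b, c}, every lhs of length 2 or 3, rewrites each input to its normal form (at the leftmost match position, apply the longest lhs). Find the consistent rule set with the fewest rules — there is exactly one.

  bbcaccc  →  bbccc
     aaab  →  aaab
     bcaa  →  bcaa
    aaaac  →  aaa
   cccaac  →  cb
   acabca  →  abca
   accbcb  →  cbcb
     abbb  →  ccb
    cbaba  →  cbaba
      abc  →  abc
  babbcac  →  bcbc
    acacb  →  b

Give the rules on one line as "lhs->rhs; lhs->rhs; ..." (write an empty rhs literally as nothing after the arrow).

abb->cc; ac->; cca->b

  | bbcaccc => bbccc
  | aaab
  | bcaa
  | aaaac => aaa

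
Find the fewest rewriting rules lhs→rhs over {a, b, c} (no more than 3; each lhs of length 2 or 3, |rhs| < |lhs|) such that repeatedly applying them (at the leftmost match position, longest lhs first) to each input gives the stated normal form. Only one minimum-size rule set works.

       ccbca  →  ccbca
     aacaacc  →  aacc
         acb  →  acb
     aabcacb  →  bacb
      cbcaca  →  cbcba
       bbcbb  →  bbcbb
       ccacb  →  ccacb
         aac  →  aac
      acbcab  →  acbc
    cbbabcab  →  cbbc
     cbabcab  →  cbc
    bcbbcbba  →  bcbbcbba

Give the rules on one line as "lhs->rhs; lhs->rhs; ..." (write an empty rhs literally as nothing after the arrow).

ab->; aca->ba

  | ccbca
  | aacaacc => abaacc => aacc
  | acb
  | aabcacb => acacb => bacb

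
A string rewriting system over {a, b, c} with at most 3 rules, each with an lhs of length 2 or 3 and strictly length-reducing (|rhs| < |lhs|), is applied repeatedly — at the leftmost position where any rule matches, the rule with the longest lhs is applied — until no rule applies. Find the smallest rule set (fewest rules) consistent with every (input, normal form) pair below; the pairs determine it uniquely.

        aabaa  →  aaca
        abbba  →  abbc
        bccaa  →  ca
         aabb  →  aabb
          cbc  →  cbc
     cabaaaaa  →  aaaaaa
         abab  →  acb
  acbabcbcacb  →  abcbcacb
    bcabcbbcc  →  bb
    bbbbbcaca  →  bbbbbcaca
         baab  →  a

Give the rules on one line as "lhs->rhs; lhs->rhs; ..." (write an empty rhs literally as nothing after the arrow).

  | aabaa => aaca
  | abbba => abbc
  | bccaa => baa => ca
  | aabb

ba->c; cab->a; cc->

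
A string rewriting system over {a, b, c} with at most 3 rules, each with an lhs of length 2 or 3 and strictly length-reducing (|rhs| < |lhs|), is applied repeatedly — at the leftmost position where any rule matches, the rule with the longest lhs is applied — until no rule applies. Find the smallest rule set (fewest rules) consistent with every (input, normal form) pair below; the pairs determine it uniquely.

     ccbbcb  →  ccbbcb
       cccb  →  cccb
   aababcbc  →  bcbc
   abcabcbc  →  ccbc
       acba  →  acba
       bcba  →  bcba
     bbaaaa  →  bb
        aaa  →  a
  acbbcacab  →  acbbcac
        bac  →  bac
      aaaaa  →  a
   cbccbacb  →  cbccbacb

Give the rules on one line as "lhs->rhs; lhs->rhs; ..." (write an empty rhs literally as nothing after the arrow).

aa->; ab->

  | ccbbcb
  | cccb
  | aababcbc => babcbc => bcbc
  | abcabcbc => cabcbc => ccbc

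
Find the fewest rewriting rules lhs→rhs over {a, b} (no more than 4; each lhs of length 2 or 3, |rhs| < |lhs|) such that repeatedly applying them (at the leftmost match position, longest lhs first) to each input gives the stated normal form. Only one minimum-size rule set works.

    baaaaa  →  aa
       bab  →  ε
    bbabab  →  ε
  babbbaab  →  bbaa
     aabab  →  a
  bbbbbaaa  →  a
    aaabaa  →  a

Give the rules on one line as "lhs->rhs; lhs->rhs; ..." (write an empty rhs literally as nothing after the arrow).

  | baaaaa => babaa => aa
  | bab => ε
  | bbabab => bab => ε
  | babbbaab => bbaab => bbaa

aaa->ab; ab->a; bab->; bbb->aa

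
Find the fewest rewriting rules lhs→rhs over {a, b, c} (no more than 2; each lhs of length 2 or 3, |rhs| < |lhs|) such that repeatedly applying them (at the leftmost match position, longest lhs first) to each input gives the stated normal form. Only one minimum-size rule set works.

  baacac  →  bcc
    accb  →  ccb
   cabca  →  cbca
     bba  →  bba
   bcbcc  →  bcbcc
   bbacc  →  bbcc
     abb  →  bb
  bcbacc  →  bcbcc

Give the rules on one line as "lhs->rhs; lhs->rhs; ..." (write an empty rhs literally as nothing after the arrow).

  | baacac => bacac => bcac => bcc
  | accb => ccb
  | cabca => cbca
  | bba

ab->b; ac->c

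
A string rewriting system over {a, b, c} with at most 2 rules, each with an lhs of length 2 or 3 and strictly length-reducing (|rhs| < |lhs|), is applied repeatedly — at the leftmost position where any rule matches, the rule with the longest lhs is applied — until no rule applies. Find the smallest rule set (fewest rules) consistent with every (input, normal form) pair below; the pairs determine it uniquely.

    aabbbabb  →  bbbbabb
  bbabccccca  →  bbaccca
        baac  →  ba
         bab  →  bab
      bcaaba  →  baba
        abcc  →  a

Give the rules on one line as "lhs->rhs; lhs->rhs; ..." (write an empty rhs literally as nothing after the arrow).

  | aabbbabb => bbbbabb
  | bbabccccca => bbaacccca => bbbcccca => bbaccca
  | baac => bbc => ba
  | bab

aa->b; bc->a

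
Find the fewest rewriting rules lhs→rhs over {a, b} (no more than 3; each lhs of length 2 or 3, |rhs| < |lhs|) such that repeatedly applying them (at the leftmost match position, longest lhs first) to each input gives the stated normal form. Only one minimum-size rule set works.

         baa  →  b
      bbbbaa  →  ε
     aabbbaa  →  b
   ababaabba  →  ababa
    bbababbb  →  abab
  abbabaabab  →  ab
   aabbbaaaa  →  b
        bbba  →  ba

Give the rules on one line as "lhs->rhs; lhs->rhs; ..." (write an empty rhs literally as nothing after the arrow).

  | baa => b
  | bbbbaa => bbaa => aa => ε
  | aabbbaa => bbbaa => baa => b
  | ababaabba => ababbba => ababa

aa->; bb->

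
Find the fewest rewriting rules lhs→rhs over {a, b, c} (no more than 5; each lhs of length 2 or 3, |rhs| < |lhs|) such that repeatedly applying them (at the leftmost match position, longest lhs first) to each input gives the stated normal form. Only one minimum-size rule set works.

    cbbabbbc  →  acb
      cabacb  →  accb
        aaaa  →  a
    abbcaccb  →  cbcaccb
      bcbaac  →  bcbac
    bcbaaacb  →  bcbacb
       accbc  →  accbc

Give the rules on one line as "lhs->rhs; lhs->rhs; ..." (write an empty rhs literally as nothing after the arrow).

  | cbbabbbc => cbbcbbc => cabbbc => ccbbc => ccab => acb
  | cabacb => ccacb => accb
  | aaaa => aaa => aa => a
  | abbcaccb => cbcaccb

aa->a; ab->c; bbc->ab; cca->ac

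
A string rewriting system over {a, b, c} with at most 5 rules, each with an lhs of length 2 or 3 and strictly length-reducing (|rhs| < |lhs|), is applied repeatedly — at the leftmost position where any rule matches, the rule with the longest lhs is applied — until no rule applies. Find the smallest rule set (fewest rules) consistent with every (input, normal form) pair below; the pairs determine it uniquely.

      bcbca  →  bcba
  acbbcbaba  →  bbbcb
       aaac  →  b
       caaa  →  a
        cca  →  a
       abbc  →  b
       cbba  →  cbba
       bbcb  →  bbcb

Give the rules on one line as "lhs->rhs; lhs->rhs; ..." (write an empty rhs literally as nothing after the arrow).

aa->; ab->a; ac->b; ca->a

  | bcbca => bcba
  | acbbcbaba => bbbcbaba => bbbcbaa => bbbcb
  | aaac => ac => b
  | caaa => aaa => a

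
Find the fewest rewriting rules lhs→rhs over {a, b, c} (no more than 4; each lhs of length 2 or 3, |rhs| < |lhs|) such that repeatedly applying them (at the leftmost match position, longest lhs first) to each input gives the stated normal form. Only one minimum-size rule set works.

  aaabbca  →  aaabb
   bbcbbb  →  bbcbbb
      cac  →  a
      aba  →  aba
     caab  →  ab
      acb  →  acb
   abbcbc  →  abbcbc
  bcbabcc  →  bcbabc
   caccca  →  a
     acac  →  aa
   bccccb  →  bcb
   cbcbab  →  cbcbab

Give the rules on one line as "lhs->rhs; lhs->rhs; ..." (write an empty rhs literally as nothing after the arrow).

ca->; cac->a; cc->c

  | aaabbca => aaabb
  | bbcbbb
  | cac => a
  | aba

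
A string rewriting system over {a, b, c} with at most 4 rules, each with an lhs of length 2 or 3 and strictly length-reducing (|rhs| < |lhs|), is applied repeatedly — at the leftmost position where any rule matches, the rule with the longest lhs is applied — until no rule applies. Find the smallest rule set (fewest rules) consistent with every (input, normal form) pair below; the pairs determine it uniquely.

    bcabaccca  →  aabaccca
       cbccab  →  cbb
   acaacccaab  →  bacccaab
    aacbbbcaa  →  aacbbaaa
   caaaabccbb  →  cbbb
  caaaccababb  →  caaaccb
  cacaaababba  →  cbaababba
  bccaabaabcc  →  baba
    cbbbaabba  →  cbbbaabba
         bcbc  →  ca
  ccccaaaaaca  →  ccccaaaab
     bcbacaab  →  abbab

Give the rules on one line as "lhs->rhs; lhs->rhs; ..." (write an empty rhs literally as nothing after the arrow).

  | bcabaccca => aabaccca
  | cbccab => cacab => cbb
  | acaacccaab => bacccaab
  | aacbbbcaa => aacbbaaa

abc->ca; aca->b; bc->a; cab->c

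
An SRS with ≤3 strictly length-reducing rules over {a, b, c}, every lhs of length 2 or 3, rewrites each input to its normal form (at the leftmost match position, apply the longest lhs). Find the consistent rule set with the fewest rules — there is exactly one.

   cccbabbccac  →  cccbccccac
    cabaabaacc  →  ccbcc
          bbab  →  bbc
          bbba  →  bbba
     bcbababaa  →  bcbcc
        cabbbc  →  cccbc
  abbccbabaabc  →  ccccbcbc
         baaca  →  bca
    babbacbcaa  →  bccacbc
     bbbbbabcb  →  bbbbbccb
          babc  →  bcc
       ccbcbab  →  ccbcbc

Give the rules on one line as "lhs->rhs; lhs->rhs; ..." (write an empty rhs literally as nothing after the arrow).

aa->; ab->c; abb->cc

  | cccbabbccac => cccbccccac
  | cabaabaacc => ccaabaacc => ccbaacc => ccbcc
  | bbab => bbc
  | bbba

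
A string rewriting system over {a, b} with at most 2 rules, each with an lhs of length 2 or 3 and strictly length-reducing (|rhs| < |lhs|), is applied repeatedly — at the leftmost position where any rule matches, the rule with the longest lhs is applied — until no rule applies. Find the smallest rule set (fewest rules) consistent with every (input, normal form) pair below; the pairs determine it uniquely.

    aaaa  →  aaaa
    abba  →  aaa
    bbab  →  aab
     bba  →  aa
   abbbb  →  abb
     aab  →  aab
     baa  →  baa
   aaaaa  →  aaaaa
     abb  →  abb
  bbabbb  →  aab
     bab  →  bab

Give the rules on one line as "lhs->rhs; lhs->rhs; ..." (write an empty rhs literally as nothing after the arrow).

bba->aa; bbb->b

  | aaaa
  | abba => aaa
  | bbab => aab
  | bba => aa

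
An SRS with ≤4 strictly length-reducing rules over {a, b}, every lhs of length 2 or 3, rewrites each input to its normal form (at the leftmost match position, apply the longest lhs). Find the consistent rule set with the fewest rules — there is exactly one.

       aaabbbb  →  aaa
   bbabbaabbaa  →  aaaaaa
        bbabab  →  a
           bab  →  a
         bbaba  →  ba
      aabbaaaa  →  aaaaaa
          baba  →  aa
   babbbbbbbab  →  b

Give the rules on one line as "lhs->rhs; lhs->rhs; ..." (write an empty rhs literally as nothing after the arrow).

ab->b; abb->a; bb->a

  | aaabbbb => aaabb => aaa
  | bbabbaabbaa => aabbaabbaa => aaaabbaa => aaaaaa
  | bbabab => aabab => abab => bab => bb => a
  | bab => bb => a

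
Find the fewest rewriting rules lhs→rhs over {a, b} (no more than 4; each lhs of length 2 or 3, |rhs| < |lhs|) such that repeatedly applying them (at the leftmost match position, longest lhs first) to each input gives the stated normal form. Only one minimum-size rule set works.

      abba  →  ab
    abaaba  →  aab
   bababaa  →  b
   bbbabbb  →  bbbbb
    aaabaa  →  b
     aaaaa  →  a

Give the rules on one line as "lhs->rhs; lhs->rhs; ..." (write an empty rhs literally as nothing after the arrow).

  | abba => ab
  | abaaba => aaba => aab
  | bababaa => bbabaa => bbaa => ba => b
  | bbbabbb => bbbbb

aaa->b; ba->b; baa->a; bba->b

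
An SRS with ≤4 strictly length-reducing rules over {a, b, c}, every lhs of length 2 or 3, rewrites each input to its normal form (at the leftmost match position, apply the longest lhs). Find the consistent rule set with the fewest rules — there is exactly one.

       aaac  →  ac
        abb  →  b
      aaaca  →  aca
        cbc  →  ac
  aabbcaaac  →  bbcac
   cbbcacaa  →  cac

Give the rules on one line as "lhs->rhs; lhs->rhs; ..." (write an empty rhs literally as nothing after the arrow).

  | aaac => ac
  | abb => b
  | aaaca => aca
  | cbc => ac

aa->; ab->; cb->a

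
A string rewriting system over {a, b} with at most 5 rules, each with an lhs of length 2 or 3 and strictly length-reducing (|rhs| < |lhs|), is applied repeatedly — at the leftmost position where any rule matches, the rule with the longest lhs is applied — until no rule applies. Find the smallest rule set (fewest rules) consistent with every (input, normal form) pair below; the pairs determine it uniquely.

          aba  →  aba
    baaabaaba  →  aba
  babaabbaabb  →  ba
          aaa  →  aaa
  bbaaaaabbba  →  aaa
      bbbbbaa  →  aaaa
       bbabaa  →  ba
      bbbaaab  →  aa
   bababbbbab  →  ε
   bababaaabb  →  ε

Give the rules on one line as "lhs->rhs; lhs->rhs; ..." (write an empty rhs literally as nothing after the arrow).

aab->aa; baa->; bb->a; bba->b

  | aba
  | baaabaaba => abaaba => aba
  | babaabbaabb => babbaabb => bababb => babaa => ba
  | aaa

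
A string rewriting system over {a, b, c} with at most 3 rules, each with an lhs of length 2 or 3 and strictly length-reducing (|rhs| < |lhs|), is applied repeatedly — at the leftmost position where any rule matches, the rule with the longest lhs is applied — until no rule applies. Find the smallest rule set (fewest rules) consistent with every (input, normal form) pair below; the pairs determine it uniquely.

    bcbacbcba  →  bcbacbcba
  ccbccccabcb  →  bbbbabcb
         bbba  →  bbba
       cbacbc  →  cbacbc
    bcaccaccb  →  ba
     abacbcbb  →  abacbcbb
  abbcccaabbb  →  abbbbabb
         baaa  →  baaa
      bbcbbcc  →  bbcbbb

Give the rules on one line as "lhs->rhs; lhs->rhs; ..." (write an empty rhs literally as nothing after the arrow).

aab->ca; cab->a; cc->b

  | bcbacbcba
  | ccbccccabcb => bbccccabcb => bbbccabcb => bbbbabcb
  | bbba
  | cbacbc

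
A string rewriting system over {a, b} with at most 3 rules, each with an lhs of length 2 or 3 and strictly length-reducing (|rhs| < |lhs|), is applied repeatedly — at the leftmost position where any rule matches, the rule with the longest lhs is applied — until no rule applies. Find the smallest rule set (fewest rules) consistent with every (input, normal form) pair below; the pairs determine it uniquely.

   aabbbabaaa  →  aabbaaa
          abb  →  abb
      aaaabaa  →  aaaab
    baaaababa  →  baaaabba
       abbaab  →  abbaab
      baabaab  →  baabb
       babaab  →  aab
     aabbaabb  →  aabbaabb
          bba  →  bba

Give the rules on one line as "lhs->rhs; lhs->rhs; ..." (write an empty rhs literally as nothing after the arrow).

  | aabbbabaaa => aabbaaa
  | abb
  | aaaabaa => aaaaba => aaaab
  | baaaababa => baaaabba

aba->ab; bab->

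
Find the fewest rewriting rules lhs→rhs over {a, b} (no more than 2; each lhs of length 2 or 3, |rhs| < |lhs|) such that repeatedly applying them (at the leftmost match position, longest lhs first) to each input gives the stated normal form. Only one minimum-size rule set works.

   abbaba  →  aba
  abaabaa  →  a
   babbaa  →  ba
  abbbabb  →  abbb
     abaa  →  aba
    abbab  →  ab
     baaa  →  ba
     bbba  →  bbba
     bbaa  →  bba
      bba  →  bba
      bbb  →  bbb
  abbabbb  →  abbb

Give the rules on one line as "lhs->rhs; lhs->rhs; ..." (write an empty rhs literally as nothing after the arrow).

aa->a; bab->

  | abbaba => aba
  | abaabaa => ababaa => aaa => aa => a
  | babbaa => baa => ba
  | abbbabb => abbb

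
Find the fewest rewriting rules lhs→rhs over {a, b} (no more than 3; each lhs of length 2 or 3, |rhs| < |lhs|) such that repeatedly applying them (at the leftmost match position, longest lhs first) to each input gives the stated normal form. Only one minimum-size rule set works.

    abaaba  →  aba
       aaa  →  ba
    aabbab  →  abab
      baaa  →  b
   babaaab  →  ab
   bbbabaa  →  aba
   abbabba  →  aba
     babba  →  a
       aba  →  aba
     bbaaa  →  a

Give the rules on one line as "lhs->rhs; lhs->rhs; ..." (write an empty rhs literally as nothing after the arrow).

  | abaaba => abbba => aba
  | aaa => ba
  | aabbab => bbbab => abab
  | baaa => bba => aa => b

aa->b; abb->a; bb->a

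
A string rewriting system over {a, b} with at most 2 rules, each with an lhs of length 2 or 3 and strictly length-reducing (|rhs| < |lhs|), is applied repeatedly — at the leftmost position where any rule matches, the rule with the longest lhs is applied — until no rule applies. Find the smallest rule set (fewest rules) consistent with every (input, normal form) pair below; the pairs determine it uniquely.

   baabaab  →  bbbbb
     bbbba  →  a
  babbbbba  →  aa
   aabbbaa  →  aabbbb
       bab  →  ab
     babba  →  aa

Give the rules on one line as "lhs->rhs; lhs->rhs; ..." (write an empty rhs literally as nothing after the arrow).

  | baabaab => bbbaab => bbbbb
  | bbbba => bbba => bba => ba => a
  | babbbbba => abbbbba => abbbba => abbba => abba => aba => aa
  | aabbbaa => aabbbb

ba->a; baa->bb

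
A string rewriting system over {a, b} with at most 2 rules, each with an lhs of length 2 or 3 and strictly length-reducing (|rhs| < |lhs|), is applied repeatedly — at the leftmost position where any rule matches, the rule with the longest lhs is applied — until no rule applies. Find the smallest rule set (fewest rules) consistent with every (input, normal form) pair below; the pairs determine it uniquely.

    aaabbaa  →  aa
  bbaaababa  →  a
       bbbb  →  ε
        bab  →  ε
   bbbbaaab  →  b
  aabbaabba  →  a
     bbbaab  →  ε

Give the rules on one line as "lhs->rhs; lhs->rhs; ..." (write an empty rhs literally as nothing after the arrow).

ab->b; bb->

  | aaabbaa => aabbaa => abbaa => bbaa => aa
  | bbaaababa => aaababa => aababa => ababa => baba => bba => a
  | bbbb => bb => ε
  | bab => bb => ε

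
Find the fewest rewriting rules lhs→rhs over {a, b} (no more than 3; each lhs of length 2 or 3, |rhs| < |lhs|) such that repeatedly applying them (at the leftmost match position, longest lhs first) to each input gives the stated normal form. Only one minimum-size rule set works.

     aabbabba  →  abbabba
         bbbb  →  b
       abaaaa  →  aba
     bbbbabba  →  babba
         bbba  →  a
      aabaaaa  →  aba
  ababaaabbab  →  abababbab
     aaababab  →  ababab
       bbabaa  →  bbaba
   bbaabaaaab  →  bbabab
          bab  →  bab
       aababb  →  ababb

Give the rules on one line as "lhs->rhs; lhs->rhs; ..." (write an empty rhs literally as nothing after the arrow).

  | aabbabba => abbabba
  | bbbb => b
  | abaaaa => abaaa => abaa => aba
  | bbbbabba => babba

aa->a; bbb->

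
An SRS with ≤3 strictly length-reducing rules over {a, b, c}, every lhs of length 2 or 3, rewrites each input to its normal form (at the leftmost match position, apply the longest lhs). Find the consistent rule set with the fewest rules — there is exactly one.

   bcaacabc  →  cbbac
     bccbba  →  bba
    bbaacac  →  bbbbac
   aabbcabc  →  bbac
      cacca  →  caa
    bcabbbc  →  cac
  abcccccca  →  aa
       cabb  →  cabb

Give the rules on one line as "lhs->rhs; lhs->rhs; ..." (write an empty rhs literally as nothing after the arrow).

aac->bb; bc->c; cc->

  | bcaacabc => caacabc => cbbabc => cbbac
  | bccbba => ccbba => bba
  | bbaacac => bbbbac
  | aabbcabc => aabcabc => aacabc => bbabc => bbac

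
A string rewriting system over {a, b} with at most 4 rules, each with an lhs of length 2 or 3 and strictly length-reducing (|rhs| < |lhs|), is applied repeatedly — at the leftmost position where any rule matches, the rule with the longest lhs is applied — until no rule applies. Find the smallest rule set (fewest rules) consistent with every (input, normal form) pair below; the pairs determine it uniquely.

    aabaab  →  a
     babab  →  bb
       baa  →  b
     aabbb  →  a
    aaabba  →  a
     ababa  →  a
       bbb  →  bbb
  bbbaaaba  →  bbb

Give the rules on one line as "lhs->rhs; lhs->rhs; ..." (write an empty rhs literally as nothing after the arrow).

aa->a; ab->a; baa->b

  | aabaab => abaab => aaab => aab => ab => a
  | babab => baab => bb
  | baa => b
  | aabbb => abbb => abb => ab => a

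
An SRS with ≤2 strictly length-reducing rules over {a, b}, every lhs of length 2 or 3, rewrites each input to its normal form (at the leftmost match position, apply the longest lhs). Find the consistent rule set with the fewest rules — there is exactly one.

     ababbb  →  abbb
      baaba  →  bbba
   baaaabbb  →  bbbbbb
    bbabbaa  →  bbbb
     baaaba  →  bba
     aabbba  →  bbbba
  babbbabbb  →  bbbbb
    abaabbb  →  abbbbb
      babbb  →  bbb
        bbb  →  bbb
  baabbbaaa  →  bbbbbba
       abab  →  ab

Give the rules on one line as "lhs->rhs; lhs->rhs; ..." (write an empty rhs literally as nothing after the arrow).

aa->b; bab->b

  | ababbb => abbb
  | baaba => bbba
  | baaaabbb => bbaabbb => bbbbbb
  | bbabbaa => bbbaa => bbbb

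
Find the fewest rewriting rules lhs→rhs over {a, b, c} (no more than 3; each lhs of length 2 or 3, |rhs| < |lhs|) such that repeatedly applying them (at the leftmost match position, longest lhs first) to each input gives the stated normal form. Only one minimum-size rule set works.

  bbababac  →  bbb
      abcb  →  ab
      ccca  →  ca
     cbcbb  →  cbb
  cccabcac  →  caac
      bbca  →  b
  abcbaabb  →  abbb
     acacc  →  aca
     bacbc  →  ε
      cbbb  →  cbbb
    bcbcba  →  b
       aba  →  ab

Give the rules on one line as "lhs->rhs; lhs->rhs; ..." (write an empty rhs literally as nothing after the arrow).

ba->b; bc->; cc->

  | bbababac => bbbabac => bbbbac => bbbbc => bbb
  | abcb => ab
  | ccca => ca
  | cbcbb => cbb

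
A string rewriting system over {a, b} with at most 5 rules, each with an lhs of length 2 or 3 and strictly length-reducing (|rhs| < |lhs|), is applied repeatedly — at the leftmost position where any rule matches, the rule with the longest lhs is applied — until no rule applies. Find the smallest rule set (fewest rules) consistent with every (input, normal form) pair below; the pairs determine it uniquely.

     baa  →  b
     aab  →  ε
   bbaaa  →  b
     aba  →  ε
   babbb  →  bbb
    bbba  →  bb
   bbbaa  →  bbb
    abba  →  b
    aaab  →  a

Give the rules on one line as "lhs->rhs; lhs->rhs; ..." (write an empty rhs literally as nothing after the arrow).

aab->; ab->b; ba->; baa->b

  | baa => b
  | aab => ε
  | bbaaa => bba => b
  | aba => ba => ε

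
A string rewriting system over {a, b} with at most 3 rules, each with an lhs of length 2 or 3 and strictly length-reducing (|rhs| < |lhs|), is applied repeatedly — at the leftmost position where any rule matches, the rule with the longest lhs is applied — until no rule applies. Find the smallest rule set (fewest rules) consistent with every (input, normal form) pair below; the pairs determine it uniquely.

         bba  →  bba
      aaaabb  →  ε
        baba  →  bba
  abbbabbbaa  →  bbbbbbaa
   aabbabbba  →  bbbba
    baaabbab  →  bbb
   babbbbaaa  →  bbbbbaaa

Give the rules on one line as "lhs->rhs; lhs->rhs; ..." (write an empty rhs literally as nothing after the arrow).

aab->; ab->b

  | bba
  | aaaabb => aab => ε
  | baba => bba
  | abbbabbbaa => bbbabbbaa => bbbbbbaa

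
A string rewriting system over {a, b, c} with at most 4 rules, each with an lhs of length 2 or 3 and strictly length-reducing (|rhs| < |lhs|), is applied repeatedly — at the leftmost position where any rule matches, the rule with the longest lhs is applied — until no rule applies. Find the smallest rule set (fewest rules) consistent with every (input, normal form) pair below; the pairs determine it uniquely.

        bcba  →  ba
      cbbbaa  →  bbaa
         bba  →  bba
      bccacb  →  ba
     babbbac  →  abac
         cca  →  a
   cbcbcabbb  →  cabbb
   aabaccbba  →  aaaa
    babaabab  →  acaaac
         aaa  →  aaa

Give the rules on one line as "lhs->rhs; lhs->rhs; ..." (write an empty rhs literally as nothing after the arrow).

  | bcba => ba
  | cbbbaa => bbaa
  | bba
  | bccacb => bacb => ba

bab->ac; cb->; cc->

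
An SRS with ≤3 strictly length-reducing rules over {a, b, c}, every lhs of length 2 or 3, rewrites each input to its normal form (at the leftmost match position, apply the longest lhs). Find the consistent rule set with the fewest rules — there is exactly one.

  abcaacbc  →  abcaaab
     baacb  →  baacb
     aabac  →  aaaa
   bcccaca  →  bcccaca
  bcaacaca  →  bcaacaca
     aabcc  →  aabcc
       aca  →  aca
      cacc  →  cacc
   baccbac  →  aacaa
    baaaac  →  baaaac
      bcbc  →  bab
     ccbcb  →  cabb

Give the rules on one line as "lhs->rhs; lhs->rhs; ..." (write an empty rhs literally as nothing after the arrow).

  | abcaacbc => abcaaab
  | baacb
  | aabac => aaaa
  | bcccaca

bac->aa; cbc->ab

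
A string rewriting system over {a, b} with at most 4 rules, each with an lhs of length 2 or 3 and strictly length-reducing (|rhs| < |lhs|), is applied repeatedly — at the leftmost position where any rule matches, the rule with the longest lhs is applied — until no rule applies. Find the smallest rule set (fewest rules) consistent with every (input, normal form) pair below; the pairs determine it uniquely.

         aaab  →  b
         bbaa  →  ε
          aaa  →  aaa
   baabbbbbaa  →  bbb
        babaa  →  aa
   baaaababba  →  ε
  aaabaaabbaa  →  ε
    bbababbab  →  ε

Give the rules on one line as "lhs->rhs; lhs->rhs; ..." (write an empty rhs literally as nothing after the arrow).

  | aaab => aab => ab => b
  | bbaa => ba => ε
  | aaa
  | baabbbbbaa => abbbbbaa => bbbbbaa => bbbba => bbb

ab->b; ba->; bab->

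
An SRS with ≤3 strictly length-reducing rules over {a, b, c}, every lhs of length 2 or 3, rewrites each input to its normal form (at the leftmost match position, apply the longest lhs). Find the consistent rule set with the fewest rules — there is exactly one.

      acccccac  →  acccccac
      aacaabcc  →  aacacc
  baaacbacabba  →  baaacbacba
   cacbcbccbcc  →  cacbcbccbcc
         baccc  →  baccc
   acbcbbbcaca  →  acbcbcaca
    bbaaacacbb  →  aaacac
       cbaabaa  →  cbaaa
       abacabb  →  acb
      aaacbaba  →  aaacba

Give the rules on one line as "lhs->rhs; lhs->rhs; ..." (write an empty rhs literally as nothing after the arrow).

  | acccccac
  | aacaabcc => aacacc
  | baaacbacabba => baaacbacba
  | cacbcbccbcc

ab->; bb->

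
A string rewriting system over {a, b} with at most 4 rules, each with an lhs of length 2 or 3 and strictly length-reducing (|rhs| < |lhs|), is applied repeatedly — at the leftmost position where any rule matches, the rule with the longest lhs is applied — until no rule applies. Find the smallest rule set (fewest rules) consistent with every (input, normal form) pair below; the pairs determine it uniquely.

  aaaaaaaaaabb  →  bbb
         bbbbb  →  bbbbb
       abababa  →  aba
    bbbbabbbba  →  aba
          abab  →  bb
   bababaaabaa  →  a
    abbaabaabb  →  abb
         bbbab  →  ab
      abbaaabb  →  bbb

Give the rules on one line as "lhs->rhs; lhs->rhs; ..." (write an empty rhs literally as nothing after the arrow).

aa->b; baa->; bab->ab; bba->ba

  | aaaaaaaaaabb => baaaaaaaabb => aaaaaabb => baaaabb => aabb => bbb
  | bbbbb
  | abababa => aababa => bbaba => baba => aba
  | bbbbabbbba => bbbabbbba => bbabbbba => babbbba => abbbba => abbba => abba => aba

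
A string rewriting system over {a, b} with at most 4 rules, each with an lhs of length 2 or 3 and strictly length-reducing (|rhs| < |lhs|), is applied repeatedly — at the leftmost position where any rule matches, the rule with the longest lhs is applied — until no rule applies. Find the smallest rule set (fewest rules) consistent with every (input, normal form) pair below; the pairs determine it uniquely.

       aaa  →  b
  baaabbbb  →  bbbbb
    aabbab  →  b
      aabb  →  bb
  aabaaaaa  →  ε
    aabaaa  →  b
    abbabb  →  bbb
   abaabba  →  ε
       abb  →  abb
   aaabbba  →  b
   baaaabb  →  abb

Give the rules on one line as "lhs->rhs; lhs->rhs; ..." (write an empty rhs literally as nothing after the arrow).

  | aaa => b
  | baaabbbb => aaabbbb => bbbbb
  | aabbab => bbab => aab => b
  | aabb => bb

aa->; aaa->b; ba->a; bba->aa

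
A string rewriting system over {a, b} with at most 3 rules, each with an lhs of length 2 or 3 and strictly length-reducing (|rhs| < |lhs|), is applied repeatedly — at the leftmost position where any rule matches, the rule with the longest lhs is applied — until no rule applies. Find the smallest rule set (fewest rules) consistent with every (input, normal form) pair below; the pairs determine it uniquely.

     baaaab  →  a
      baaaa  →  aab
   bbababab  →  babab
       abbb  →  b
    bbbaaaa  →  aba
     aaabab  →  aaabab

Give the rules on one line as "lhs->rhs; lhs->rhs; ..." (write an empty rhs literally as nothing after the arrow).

  | baaaab => abaab => aabb => a
  | baaaa => abaa => aab
  | bbababab => babab
  | abbb => b

abb->; baa->ab; bba->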